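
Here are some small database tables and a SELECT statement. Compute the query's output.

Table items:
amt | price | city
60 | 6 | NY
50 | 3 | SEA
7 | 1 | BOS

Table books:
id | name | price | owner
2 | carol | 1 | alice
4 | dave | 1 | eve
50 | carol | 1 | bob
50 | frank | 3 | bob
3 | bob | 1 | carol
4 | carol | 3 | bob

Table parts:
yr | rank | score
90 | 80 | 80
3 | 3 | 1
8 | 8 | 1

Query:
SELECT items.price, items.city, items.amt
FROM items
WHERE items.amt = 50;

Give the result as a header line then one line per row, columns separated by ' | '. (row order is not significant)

After WHERE (1 rows):
items.amt | items.price | items.city
50 | 3 | SEA
After SELECT (1 rows):
items.price | items.city | items.amt
3 | SEA | 50

== RESULT ==
items.price | items.city | items.amt
3 | SEA | 50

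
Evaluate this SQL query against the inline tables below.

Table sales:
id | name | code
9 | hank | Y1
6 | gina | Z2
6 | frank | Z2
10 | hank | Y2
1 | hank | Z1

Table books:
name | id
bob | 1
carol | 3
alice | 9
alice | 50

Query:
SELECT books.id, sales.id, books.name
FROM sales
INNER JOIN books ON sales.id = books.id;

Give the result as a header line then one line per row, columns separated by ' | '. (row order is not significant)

After JOIN books (2 rows):
sales.id | sales.name | sales.code | books.name | books.id
9 | hank | Y1 | alice | 9
1 | hank | Z1 | bob | 1
After SELECT (2 rows):
books.id | sales.id | books.name
9 | 9 | alice
1 | 1 | bob

== RESULT ==
books.id | sales.id | books.name
9 | 9 | alice
1 | 1 | bob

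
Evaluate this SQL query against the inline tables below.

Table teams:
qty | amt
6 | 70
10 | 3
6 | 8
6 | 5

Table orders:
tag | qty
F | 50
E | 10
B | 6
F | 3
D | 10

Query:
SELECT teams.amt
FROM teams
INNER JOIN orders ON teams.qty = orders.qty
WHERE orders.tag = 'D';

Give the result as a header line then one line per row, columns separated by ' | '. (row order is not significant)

== RESULT ==
teams.amt
3

Derivation:
After JOIN orders (5 rows):
teams.qty | teams.amt | orders.tag | orders.qty
6 | 70 | B | 6
10 | 3 | E | 10
10 | 3 | D | 10
6 | 8 | B | 6
6 | 5 | B | 6
After WHERE (1 rows):
teams.qty | teams.amt | orders.tag | orders.qty
10 | 3 | D | 10
After SELECT (1 rows):
teams.amt
3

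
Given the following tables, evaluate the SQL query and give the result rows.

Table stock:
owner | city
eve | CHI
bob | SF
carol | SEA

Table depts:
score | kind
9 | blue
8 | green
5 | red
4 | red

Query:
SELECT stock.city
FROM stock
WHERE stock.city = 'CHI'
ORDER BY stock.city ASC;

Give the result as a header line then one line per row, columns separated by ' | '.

After WHERE (1 rows):
stock.owner | stock.city
eve | CHI
After SELECT (1 rows):
stock.city
CHI
After ORDER BY (1 rows):
stock.city
CHI

== RESULT ==
stock.city
CHI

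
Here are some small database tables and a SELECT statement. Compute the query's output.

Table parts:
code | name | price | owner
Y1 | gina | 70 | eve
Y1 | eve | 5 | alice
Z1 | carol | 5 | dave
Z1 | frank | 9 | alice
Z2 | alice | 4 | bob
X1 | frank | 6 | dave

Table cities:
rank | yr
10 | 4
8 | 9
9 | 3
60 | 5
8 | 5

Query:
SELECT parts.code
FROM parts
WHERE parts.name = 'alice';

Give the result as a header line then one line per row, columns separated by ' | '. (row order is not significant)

== RESULT ==
parts.code
Z2

Derivation:
After WHERE (1 rows):
parts.code | parts.name | parts.price | parts.owner
Z2 | alice | 4 | bob
After SELECT (1 rows):
parts.code
Z2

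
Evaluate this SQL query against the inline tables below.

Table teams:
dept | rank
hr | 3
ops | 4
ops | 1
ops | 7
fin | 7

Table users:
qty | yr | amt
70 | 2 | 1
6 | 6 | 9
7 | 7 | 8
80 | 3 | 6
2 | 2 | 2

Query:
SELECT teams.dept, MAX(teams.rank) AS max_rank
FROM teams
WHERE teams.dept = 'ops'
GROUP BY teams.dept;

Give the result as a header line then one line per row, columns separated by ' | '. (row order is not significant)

== RESULT ==
teams.dept | max_rank
ops | 7

Derivation:
After WHERE (3 rows):
teams.dept | teams.rank
ops | 4
ops | 1
ops | 7
After GROUP BY (1 rows):
teams.dept | max_rank
ops | 7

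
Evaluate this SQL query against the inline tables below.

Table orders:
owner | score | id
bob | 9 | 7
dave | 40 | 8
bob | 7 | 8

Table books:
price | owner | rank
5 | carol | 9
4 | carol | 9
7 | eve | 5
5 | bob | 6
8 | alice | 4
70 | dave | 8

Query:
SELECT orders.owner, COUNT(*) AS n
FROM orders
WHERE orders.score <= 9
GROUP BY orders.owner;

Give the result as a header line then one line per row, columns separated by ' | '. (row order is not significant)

== RESULT ==
orders.owner | n
bob | 2

Derivation:
After WHERE (2 rows):
orders.owner | orders.score | orders.id
bob | 9 | 7
bob | 7 | 8
After GROUP BY (1 rows):
orders.owner | n
bob | 2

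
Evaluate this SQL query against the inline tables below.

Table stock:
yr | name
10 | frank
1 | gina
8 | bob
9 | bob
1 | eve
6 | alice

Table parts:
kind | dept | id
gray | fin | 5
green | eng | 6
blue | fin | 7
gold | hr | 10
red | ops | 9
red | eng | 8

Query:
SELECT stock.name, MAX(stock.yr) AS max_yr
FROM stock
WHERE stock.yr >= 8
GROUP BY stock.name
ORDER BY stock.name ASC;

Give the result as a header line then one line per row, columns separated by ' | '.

After WHERE (3 rows):
stock.yr | stock.name
10 | frank
8 | bob
9 | bob
After GROUP BY (2 rows):
stock.name | max_yr
frank | 10
bob | 9
After ORDER BY (2 rows):
stock.name | max_yr
bob | 9
frank | 10

== RESULT ==
stock.name | max_yr
bob | 9
frank | 10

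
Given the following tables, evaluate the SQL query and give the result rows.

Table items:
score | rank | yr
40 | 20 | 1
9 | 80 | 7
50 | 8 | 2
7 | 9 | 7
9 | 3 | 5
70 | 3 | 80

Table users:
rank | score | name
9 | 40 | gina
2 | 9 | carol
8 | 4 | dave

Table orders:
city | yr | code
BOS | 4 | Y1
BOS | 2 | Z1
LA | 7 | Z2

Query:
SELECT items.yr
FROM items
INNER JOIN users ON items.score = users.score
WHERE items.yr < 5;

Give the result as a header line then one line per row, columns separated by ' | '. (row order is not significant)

After JOIN users (3 rows):
items.score | items.rank | items.yr | users.rank | users.score | users.name
40 | 20 | 1 | 9 | 40 | gina
9 | 80 | 7 | 2 | 9 | carol
9 | 3 | 5 | 2 | 9 | carol
After WHERE (1 rows):
items.score | items.rank | items.yr | users.rank | users.score | users.name
40 | 20 | 1 | 9 | 40 | gina
After SELECT (1 rows):
items.yr
1

== RESULT ==
items.yr
1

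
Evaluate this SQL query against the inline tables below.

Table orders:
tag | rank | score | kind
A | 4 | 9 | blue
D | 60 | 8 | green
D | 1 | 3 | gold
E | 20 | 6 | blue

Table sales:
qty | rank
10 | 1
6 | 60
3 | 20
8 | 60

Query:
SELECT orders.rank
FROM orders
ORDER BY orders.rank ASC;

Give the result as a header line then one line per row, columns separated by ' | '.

After SELECT (4 rows):
orders.rank
4
60
1
20
After ORDER BY (4 rows):
orders.rank
1
4
20
60

== RESULT ==
orders.rank
1
4
20
60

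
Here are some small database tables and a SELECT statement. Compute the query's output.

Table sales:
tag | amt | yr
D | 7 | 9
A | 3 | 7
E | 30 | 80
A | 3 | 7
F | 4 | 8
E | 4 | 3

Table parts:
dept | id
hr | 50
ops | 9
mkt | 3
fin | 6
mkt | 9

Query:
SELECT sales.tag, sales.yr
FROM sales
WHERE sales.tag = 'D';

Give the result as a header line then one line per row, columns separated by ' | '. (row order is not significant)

After WHERE (1 rows):
sales.tag | sales.amt | sales.yr
D | 7 | 9
After SELECT (1 rows):
sales.tag | sales.yr
D | 9

== RESULT ==
sales.tag | sales.yr
D | 9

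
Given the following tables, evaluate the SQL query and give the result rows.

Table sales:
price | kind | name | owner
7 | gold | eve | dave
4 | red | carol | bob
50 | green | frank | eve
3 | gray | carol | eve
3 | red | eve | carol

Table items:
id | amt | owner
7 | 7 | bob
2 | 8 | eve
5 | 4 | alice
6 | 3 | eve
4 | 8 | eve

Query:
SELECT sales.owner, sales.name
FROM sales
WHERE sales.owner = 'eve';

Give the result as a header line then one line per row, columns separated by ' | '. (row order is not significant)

== RESULT ==
sales.owner | sales.name
eve | frank
eve | carol

Derivation:
After WHERE (2 rows):
sales.price | sales.kind | sales.name | sales.owner
50 | green | frank | eve
3 | gray | carol | eve
After SELECT (2 rows):
sales.owner | sales.name
eve | frank
eve | carol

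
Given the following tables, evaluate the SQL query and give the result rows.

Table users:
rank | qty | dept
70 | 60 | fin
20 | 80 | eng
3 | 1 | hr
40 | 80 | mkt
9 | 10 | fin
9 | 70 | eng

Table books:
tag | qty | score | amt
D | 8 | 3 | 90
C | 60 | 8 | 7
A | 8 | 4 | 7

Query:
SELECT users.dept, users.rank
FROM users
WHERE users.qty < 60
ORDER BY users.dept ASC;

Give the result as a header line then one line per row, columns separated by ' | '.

== RESULT ==
users.dept | users.rank
fin | 9
hr | 3

Derivation:
After WHERE (2 rows):
users.rank | users.qty | users.dept
3 | 1 | hr
9 | 10 | fin
After SELECT (2 rows):
users.dept | users.rank
hr | 3
fin | 9
After ORDER BY (2 rows):
users.dept | users.rank
fin | 9
hr | 3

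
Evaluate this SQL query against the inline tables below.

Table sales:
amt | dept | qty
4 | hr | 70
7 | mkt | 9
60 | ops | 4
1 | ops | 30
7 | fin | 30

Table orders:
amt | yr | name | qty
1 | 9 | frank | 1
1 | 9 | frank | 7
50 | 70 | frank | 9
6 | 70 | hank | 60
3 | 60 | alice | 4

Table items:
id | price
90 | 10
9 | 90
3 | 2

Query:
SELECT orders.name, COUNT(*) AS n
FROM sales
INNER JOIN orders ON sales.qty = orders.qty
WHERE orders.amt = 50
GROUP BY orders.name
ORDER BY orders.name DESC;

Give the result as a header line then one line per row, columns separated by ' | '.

After JOIN orders (2 rows):
sales.amt | sales.dept | sales.qty | orders.amt | orders.yr | orders.name | orders.qty
7 | mkt | 9 | 50 | 70 | frank | 9
60 | ops | 4 | 3 | 60 | alice | 4
After WHERE (1 rows):
sales.amt | sales.dept | sales.qty | orders.amt | orders.yr | orders.name | orders.qty
7 | mkt | 9 | 50 | 70 | frank | 9
After GROUP BY (1 rows):
orders.name | n
frank | 1
After ORDER BY (1 rows):
orders.name | n
frank | 1

== RESULT ==
orders.name | n
frank | 1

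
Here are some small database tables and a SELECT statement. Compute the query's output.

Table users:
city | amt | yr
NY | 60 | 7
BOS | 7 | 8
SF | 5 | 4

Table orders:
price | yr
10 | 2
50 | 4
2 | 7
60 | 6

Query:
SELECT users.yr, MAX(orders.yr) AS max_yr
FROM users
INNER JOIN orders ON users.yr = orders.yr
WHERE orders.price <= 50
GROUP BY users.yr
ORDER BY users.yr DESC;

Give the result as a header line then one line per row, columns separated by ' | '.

== RESULT ==
users.yr | max_yr
7 | 7
4 | 4

Derivation:
After JOIN orders (2 rows):
users.city | users.amt | users.yr | orders.price | orders.yr
NY | 60 | 7 | 2 | 7
SF | 5 | 4 | 50 | 4
After WHERE (2 rows):
users.city | users.amt | users.yr | orders.price | orders.yr
NY | 60 | 7 | 2 | 7
SF | 5 | 4 | 50 | 4
After GROUP BY (2 rows):
users.yr | max_yr
7 | 7
4 | 4
After ORDER BY (2 rows):
users.yr | max_yr
7 | 7
4 | 4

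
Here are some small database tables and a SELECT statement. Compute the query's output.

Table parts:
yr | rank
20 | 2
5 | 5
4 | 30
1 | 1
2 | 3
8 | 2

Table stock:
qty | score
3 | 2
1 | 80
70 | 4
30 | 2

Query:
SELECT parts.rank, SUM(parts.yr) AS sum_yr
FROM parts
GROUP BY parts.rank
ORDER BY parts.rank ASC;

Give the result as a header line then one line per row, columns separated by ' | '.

After GROUP BY (5 rows):
parts.rank | sum_yr
2 | 28
5 | 5
30 | 4
1 | 1
3 | 2
After ORDER BY (5 rows):
parts.rank | sum_yr
1 | 1
2 | 28
3 | 2
5 | 5
30 | 4

== RESULT ==
parts.rank | sum_yr
1 | 1
2 | 28
3 | 2
5 | 5
30 | 4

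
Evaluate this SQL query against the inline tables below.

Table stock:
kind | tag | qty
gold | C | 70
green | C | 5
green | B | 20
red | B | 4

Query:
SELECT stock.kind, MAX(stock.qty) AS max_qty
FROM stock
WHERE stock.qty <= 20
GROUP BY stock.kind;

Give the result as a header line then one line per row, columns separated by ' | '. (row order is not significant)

After WHERE (3 rows):
stock.kind | stock.tag | stock.qty
green | C | 5
green | B | 20
red | B | 4
After GROUP BY (2 rows):
stock.kind | max_qty
green | 20
red | 4

== RESULT ==
stock.kind | max_qty
green | 20
red | 4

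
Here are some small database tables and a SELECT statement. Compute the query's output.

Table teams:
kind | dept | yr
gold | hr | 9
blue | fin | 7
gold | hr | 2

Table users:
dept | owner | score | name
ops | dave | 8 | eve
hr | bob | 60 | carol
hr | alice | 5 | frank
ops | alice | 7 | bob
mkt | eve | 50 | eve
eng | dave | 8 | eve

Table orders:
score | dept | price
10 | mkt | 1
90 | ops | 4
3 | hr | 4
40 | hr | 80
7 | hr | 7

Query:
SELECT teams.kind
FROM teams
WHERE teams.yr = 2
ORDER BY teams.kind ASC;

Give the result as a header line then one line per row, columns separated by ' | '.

== RESULT ==
teams.kind
gold

Derivation:
After WHERE (1 rows):
teams.kind | teams.dept | teams.yr
gold | hr | 2
After SELECT (1 rows):
teams.kind
gold
After ORDER BY (1 rows):
teams.kind
gold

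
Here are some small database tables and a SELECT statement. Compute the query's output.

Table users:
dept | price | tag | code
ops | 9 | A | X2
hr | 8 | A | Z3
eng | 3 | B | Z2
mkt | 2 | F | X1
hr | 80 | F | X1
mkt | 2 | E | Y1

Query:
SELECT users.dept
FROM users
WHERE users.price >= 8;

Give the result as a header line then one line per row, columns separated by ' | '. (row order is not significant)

After WHERE (3 rows):
users.dept | users.price | users.tag | users.code
ops | 9 | A | X2
hr | 8 | A | Z3
hr | 80 | F | X1
After SELECT (3 rows):
users.dept
ops
hr
hr

== RESULT ==
users.dept
ops
hr
hr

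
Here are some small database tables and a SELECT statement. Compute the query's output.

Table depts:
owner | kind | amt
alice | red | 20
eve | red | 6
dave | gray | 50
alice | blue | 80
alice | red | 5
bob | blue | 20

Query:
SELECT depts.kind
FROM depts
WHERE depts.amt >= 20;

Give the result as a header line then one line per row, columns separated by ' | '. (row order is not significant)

After WHERE (4 rows):
depts.owner | depts.kind | depts.amt
alice | red | 20
dave | gray | 50
alice | blue | 80
bob | blue | 20
After SELECT (4 rows):
depts.kind
red
gray
blue
blue

== RESULT ==
depts.kind
red
gray
blue
blue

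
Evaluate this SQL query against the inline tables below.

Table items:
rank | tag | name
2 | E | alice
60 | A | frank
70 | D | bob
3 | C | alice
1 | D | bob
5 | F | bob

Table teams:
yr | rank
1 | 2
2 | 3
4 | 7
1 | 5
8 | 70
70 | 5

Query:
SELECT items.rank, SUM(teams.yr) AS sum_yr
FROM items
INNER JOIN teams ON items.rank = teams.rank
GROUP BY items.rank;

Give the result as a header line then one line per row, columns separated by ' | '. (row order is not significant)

== RESULT ==
items.rank | sum_yr
2 | 1
70 | 8
3 | 2
5 | 71

Derivation:
After JOIN teams (5 rows):
items.rank | items.tag | items.name | teams.yr | teams.rank
2 | E | alice | 1 | 2
70 | D | bob | 8 | 70
3 | C | alice | 2 | 3
5 | F | bob | 1 | 5
5 | F | bob | 70 | 5
After GROUP BY (4 rows):
items.rank | sum_yr
2 | 1
70 | 8
3 | 2
5 | 71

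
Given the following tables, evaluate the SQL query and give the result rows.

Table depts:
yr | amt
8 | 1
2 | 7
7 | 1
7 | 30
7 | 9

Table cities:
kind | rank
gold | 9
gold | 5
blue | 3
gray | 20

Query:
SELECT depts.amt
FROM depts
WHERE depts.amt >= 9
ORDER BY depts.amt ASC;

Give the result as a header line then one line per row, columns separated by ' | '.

After WHERE (2 rows):
depts.yr | depts.amt
7 | 30
7 | 9
After SELECT (2 rows):
depts.amt
30
9
After ORDER BY (2 rows):
depts.amt
9
30

== RESULT ==
depts.amt
9
30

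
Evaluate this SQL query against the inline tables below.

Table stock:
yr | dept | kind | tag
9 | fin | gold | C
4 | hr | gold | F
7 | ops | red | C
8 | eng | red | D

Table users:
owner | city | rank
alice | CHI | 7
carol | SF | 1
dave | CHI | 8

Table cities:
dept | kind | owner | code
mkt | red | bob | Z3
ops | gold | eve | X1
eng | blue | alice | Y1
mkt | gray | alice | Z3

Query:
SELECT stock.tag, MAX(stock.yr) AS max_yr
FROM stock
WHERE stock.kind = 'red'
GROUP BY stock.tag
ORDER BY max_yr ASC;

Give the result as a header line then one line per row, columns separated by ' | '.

After WHERE (2 rows):
stock.yr | stock.dept | stock.kind | stock.tag
7 | ops | red | C
8 | eng | red | D
After GROUP BY (2 rows):
stock.tag | max_yr
C | 7
D | 8
After ORDER BY (2 rows):
stock.tag | max_yr
C | 7
D | 8

== RESULT ==
stock.tag | max_yr
C | 7
D | 8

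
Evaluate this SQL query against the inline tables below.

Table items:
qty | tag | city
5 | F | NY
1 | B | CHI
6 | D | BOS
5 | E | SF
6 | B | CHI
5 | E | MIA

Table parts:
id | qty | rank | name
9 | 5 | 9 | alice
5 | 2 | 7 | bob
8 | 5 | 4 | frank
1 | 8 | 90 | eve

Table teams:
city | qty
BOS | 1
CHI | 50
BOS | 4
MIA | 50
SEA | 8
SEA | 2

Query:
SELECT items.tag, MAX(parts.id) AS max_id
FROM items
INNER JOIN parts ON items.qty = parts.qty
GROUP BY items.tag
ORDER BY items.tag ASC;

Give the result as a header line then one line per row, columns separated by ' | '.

After JOIN parts (6 rows):
items.qty | items.tag | items.city | parts.id | parts.qty | parts.rank | parts.name
5 | F | NY | 9 | 5 | 9 | alice
5 | F | NY | 8 | 5 | 4 | frank
5 | E | SF | 9 | 5 | 9 | alice
5 | E | SF | 8 | 5 | 4 | frank
5 | E | MIA | 9 | 5 | 9 | alice
5 | E | MIA | 8 | 5 | 4 | frank
After GROUP BY (2 rows):
items.tag | max_id
F | 9
E | 9
After ORDER BY (2 rows):
items.tag | max_id
E | 9
F | 9

== RESULT ==
items.tag | max_id
E | 9
F | 9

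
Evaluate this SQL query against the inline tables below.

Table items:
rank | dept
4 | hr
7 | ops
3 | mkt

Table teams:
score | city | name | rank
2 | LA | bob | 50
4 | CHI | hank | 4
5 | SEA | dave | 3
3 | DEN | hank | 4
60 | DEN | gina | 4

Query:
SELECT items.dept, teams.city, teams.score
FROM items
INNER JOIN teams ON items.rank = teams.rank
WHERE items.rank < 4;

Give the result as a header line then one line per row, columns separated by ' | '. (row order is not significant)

After JOIN teams (4 rows):
items.rank | items.dept | teams.score | teams.city | teams.name | teams.rank
4 | hr | 4 | CHI | hank | 4
4 | hr | 3 | DEN | hank | 4
4 | hr | 60 | DEN | gina | 4
3 | mkt | 5 | SEA | dave | 3
After WHERE (1 rows):
items.rank | items.dept | teams.score | teams.city | teams.name | teams.rank
3 | mkt | 5 | SEA | dave | 3
After SELECT (1 rows):
items.dept | teams.city | teams.score
mkt | SEA | 5

== RESULT ==
items.dept | teams.city | teams.score
mkt | SEA | 5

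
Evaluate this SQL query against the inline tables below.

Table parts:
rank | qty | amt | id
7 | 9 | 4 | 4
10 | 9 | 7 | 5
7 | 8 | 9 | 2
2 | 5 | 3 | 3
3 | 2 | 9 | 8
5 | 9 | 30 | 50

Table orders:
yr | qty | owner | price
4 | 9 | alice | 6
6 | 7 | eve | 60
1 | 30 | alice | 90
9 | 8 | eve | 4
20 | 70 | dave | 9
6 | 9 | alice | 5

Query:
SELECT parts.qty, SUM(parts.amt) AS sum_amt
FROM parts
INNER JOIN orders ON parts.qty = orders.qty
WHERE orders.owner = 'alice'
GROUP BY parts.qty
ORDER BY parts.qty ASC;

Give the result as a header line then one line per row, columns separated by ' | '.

After JOIN orders (7 rows):
parts.rank | parts.qty | parts.amt | parts.id | orders.yr | orders.qty | orders.owner | orders.price
7 | 9 | 4 | 4 | 4 | 9 | alice | 6
7 | 9 | 4 | 4 | 6 | 9 | alice | 5
10 | 9 | 7 | 5 | 4 | 9 | alice | 6
10 | 9 | 7 | 5 | 6 | 9 | alice | 5
7 | 8 | 9 | 2 | 9 | 8 | eve | 4
5 | 9 | 30 | 50 | 4 | 9 | alice | 6
5 | 9 | 30 | 50 | 6 | 9 | alice | 5
After WHERE (6 rows):
parts.rank | parts.qty | parts.amt | parts.id | orders.yr | orders.qty | orders.owner | orders.price
7 | 9 | 4 | 4 | 4 | 9 | alice | 6
7 | 9 | 4 | 4 | 6 | 9 | alice | 5
10 | 9 | 7 | 5 | 4 | 9 | alice | 6
10 | 9 | 7 | 5 | 6 | 9 | alice | 5
5 | 9 | 30 | 50 | 4 | 9 | alice | 6
5 | 9 | 30 | 50 | 6 | 9 | alice | 5
After GROUP BY (1 rows):
parts.qty | sum_amt
9 | 82
After ORDER BY (1 rows):
parts.qty | sum_amt
9 | 82

== RESULT ==
parts.qty | sum_amt
9 | 82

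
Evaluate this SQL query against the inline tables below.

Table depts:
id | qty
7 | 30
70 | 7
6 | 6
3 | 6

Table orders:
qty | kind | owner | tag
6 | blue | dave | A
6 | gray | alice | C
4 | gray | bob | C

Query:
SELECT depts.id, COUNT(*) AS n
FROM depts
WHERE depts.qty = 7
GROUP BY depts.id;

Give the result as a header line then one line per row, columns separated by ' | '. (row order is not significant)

== RESULT ==
depts.id | n
70 | 1

Derivation:
After WHERE (1 rows):
depts.id | depts.qty
70 | 7
After GROUP BY (1 rows):
depts.id | n
70 | 1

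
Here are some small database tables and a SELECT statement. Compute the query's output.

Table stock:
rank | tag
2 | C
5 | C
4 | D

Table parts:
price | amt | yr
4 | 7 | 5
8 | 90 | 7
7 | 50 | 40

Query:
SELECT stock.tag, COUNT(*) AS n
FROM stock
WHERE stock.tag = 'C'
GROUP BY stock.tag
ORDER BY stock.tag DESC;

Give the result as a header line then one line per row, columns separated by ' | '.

== RESULT ==
stock.tag | n
C | 2

Derivation:
After WHERE (2 rows):
stock.rank | stock.tag
2 | C
5 | C
After GROUP BY (1 rows):
stock.tag | n
C | 2
After ORDER BY (1 rows):
stock.tag | n
C | 2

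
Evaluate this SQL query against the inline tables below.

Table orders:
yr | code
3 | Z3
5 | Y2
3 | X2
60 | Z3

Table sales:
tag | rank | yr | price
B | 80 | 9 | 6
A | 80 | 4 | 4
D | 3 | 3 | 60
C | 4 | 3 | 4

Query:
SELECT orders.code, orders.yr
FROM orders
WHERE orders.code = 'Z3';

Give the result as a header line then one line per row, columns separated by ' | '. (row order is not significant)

== RESULT ==
orders.code | orders.yr
Z3 | 3
Z3 | 60

Derivation:
After WHERE (2 rows):
orders.yr | orders.code
3 | Z3
60 | Z3
After SELECT (2 rows):
orders.code | orders.yr
Z3 | 3
Z3 | 60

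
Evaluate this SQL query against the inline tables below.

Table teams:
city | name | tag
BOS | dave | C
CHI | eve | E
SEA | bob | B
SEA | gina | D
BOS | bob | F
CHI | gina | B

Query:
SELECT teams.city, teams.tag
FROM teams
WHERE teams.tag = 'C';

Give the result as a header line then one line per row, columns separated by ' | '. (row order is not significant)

After WHERE (1 rows):
teams.city | teams.name | teams.tag
BOS | dave | C
After SELECT (1 rows):
teams.city | teams.tag
BOS | C

== RESULT ==
teams.city | teams.tag
BOS | C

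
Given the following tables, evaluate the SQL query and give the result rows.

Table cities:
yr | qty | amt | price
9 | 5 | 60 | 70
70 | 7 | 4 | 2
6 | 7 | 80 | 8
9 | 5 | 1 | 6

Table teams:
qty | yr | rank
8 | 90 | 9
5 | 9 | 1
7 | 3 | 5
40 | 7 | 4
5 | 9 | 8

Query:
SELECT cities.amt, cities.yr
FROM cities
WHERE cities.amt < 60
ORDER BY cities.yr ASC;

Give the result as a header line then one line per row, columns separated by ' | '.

== RESULT ==
cities.amt | cities.yr
1 | 9
4 | 70

Derivation:
After WHERE (2 rows):
cities.yr | cities.qty | cities.amt | cities.price
70 | 7 | 4 | 2
9 | 5 | 1 | 6
After SELECT (2 rows):
cities.amt | cities.yr
4 | 70
1 | 9
After ORDER BY (2 rows):
cities.amt | cities.yr
1 | 9
4 | 70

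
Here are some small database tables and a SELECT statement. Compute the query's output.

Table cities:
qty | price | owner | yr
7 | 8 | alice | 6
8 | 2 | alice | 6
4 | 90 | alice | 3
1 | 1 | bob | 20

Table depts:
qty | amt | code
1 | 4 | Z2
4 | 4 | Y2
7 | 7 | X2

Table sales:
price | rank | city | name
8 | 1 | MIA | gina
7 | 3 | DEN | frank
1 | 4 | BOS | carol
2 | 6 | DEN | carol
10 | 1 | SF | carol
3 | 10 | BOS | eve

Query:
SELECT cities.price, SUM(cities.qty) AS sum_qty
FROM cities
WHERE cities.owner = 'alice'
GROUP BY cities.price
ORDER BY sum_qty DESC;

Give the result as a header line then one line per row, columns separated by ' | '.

== RESULT ==
cities.price | sum_qty
2 | 8
8 | 7
90 | 4

Derivation:
After WHERE (3 rows):
cities.qty | cities.price | cities.owner | cities.yr
7 | 8 | alice | 6
8 | 2 | alice | 6
4 | 90 | alice | 3
After GROUP BY (3 rows):
cities.price | sum_qty
8 | 7
2 | 8
90 | 4
After ORDER BY (3 rows):
cities.price | sum_qty
2 | 8
8 | 7
90 | 4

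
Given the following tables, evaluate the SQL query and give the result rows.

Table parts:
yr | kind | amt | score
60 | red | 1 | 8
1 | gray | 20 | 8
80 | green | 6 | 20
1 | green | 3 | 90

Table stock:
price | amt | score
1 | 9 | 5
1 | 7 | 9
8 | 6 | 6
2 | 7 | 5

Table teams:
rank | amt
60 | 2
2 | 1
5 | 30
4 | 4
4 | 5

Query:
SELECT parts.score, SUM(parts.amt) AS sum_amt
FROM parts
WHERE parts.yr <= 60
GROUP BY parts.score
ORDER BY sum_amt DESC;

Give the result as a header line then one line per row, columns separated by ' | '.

== RESULT ==
parts.score | sum_amt
8 | 21
90 | 3

Derivation:
After WHERE (3 rows):
parts.yr | parts.kind | parts.amt | parts.score
60 | red | 1 | 8
1 | gray | 20 | 8
1 | green | 3 | 90
After GROUP BY (2 rows):
parts.score | sum_amt
8 | 21
90 | 3
After ORDER BY (2 rows):
parts.score | sum_amt
8 | 21
90 | 3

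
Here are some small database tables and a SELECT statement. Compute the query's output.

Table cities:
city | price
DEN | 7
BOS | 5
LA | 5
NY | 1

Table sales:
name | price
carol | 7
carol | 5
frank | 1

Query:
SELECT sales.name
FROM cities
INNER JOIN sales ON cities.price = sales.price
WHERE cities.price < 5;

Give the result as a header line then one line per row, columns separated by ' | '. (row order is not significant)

After JOIN sales (4 rows):
cities.city | cities.price | sales.name | sales.price
DEN | 7 | carol | 7
BOS | 5 | carol | 5
LA | 5 | carol | 5
NY | 1 | frank | 1
After WHERE (1 rows):
cities.city | cities.price | sales.name | sales.price
NY | 1 | frank | 1
After SELECT (1 rows):
sales.name
frank

== RESULT ==
sales.name
frank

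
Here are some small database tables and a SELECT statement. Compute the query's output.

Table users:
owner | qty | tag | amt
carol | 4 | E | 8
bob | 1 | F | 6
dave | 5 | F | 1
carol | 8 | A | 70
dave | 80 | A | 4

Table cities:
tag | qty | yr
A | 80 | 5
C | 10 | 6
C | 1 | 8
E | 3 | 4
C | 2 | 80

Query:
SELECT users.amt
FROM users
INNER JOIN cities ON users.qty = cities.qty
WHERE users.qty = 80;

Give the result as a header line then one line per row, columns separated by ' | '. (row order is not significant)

After JOIN cities (2 rows):
users.owner | users.qty | users.tag | users.amt | cities.tag | cities.qty | cities.yr
bob | 1 | F | 6 | C | 1 | 8
dave | 80 | A | 4 | A | 80 | 5
After WHERE (1 rows):
users.owner | users.qty | users.tag | users.amt | cities.tag | cities.qty | cities.yr
dave | 80 | A | 4 | A | 80 | 5
After SELECT (1 rows):
users.amt
4

== RESULT ==
users.amt
4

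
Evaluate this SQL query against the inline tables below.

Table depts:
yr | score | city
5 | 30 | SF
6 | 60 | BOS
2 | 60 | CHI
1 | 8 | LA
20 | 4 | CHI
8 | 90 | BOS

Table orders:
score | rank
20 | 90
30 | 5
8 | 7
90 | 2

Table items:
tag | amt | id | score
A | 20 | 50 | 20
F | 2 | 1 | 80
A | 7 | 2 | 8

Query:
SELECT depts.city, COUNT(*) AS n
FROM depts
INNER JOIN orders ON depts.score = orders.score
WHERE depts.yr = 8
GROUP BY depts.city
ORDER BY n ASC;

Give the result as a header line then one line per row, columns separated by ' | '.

After JOIN orders (3 rows):
depts.yr | depts.score | depts.city | orders.score | orders.rank
5 | 30 | SF | 30 | 5
1 | 8 | LA | 8 | 7
8 | 90 | BOS | 90 | 2
After WHERE (1 rows):
depts.yr | depts.score | depts.city | orders.score | orders.rank
8 | 90 | BOS | 90 | 2
After GROUP BY (1 rows):
depts.city | n
BOS | 1
After ORDER BY (1 rows):
depts.city | n
BOS | 1

== RESULT ==
depts.city | n
BOS | 1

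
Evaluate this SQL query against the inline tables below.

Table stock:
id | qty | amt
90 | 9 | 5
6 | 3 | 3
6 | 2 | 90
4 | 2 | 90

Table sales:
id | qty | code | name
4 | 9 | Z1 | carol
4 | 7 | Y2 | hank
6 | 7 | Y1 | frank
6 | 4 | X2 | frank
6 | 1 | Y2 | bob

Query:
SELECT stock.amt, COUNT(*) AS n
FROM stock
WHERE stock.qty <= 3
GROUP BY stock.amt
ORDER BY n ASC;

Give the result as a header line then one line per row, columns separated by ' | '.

After WHERE (3 rows):
stock.id | stock.qty | stock.amt
6 | 3 | 3
6 | 2 | 90
4 | 2 | 90
After GROUP BY (2 rows):
stock.amt | n
3 | 1
90 | 2
After ORDER BY (2 rows):
stock.amt | n
3 | 1
90 | 2

== RESULT ==
stock.amt | n
3 | 1
90 | 2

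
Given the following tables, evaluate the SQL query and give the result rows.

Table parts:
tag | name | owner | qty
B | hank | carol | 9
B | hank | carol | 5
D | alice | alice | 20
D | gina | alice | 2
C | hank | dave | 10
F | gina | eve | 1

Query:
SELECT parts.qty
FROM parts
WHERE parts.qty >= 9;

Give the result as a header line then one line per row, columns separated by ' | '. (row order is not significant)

== RESULT ==
parts.qty
9
20
10

Derivation:
After WHERE (3 rows):
parts.tag | parts.name | parts.owner | parts.qty
B | hank | carol | 9
D | alice | alice | 20
C | hank | dave | 10
After SELECT (3 rows):
parts.qty
9
20
10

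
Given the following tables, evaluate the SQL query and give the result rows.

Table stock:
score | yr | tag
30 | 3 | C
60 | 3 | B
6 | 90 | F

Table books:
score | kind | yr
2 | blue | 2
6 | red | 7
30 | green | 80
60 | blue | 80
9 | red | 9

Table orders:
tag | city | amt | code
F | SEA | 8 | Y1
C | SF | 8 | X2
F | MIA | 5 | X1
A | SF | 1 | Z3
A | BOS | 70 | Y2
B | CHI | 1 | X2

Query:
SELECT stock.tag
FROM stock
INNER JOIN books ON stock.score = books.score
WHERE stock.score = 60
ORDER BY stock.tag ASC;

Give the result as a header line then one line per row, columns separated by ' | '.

== RESULT ==
stock.tag
B

Derivation:
After JOIN books (3 rows):
stock.score | stock.yr | stock.tag | books.score | books.kind | books.yr
30 | 3 | C | 30 | green | 80
60 | 3 | B | 60 | blue | 80
6 | 90 | F | 6 | red | 7
After WHERE (1 rows):
stock.score | stock.yr | stock.tag | books.score | books.kind | books.yr
60 | 3 | B | 60 | blue | 80
After SELECT (1 rows):
stock.tag
B
After ORDER BY (1 rows):
stock.tag
B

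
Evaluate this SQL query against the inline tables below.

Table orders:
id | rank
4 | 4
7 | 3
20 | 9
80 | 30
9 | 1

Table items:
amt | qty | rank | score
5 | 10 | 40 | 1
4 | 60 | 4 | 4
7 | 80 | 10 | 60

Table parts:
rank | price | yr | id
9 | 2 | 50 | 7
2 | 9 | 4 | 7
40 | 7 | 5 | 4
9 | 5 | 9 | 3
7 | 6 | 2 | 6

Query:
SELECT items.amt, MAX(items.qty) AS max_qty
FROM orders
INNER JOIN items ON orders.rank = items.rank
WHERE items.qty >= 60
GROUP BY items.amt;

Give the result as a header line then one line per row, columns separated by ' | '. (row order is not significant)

== RESULT ==
items.amt | max_qty
4 | 60

Derivation:
After JOIN items (1 rows):
orders.id | orders.rank | items.amt | items.qty | items.rank | items.score
4 | 4 | 4 | 60 | 4 | 4
After WHERE (1 rows):
orders.id | orders.rank | items.amt | items.qty | items.rank | items.score
4 | 4 | 4 | 60 | 4 | 4
After GROUP BY (1 rows):
items.amt | max_qty
4 | 60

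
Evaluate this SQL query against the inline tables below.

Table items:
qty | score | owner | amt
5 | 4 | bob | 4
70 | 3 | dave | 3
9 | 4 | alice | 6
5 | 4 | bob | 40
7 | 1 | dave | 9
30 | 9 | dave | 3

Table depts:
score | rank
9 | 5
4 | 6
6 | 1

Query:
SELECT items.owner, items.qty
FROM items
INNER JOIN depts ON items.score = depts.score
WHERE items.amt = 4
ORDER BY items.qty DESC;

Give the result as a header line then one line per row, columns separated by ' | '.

After JOIN depts (4 rows):
items.qty | items.score | items.owner | items.amt | depts.score | depts.rank
5 | 4 | bob | 4 | 4 | 6
9 | 4 | alice | 6 | 4 | 6
5 | 4 | bob | 40 | 4 | 6
30 | 9 | dave | 3 | 9 | 5
After WHERE (1 rows):
items.qty | items.score | items.owner | items.amt | depts.score | depts.rank
5 | 4 | bob | 4 | 4 | 6
After SELECT (1 rows):
items.owner | items.qty
bob | 5
After ORDER BY (1 rows):
items.owner | items.qty
bob | 5

== RESULT ==
items.owner | items.qty
bob | 5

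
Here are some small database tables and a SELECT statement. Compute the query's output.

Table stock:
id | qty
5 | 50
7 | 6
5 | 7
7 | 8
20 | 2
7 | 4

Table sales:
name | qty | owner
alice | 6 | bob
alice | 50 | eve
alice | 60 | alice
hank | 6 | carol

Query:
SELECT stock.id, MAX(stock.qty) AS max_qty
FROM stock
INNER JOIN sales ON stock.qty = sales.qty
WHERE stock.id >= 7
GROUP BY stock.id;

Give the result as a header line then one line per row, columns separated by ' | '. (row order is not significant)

== RESULT ==
stock.id | max_qty
7 | 6

Derivation:
After JOIN sales (3 rows):
stock.id | stock.qty | sales.name | sales.qty | sales.owner
5 | 50 | alice | 50 | eve
7 | 6 | alice | 6 | bob
7 | 6 | hank | 6 | carol
After WHERE (2 rows):
stock.id | stock.qty | sales.name | sales.qty | sales.owner
7 | 6 | alice | 6 | bob
7 | 6 | hank | 6 | carol
After GROUP BY (1 rows):
stock.id | max_qty
7 | 6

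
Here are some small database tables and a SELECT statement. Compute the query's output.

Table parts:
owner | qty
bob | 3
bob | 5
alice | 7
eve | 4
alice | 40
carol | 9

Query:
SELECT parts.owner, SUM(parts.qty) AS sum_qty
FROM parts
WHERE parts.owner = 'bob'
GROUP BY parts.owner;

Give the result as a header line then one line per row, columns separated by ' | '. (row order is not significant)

== RESULT ==
parts.owner | sum_qty
bob | 8

Derivation:
After WHERE (2 rows):
parts.owner | parts.qty
bob | 3
bob | 5
After GROUP BY (1 rows):
parts.owner | sum_qty
bob | 8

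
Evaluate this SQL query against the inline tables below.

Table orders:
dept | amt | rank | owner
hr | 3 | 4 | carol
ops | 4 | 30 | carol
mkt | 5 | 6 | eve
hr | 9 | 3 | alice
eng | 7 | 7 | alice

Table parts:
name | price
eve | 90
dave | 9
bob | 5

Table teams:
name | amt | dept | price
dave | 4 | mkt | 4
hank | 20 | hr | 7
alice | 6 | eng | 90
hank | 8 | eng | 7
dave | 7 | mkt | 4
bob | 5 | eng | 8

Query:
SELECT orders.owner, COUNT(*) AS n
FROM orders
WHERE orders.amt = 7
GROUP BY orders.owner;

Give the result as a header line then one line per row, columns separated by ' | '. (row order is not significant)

After WHERE (1 rows):
orders.dept | orders.amt | orders.rank | orders.owner
eng | 7 | 7 | alice
After GROUP BY (1 rows):
orders.owner | n
alice | 1

== RESULT ==
orders.owner | n
alice | 1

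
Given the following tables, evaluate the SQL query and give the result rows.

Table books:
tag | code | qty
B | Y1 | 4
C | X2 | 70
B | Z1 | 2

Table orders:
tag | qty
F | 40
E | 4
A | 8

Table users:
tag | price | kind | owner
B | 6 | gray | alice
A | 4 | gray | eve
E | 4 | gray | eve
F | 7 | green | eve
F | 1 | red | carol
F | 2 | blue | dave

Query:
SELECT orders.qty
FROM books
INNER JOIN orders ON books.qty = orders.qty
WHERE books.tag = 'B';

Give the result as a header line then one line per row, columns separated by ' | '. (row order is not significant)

After JOIN orders (1 rows):
books.tag | books.code | books.qty | orders.tag | orders.qty
B | Y1 | 4 | E | 4
After WHERE (1 rows):
books.tag | books.code | books.qty | orders.tag | orders.qty
B | Y1 | 4 | E | 4
After SELECT (1 rows):
orders.qty
4

== RESULT ==
orders.qty
4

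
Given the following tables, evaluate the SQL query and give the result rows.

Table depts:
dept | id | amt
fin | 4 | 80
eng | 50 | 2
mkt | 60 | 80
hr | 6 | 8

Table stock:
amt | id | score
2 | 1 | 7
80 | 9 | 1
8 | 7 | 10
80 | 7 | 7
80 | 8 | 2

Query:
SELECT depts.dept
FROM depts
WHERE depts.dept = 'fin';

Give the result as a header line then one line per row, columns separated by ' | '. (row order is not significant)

After WHERE (1 rows):
depts.dept | depts.id | depts.amt
fin | 4 | 80
After SELECT (1 rows):
depts.dept
fin

== RESULT ==
depts.dept
fin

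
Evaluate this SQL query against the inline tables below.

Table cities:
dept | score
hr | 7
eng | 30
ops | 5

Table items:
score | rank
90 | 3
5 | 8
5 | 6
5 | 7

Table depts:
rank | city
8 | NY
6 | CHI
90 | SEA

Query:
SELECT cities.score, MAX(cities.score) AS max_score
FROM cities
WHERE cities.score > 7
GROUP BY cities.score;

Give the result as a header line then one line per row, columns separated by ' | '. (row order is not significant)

After WHERE (1 rows):
cities.dept | cities.score
eng | 30
After GROUP BY (1 rows):
cities.score | max_score
30 | 30

== RESULT ==
cities.score | max_score
30 | 30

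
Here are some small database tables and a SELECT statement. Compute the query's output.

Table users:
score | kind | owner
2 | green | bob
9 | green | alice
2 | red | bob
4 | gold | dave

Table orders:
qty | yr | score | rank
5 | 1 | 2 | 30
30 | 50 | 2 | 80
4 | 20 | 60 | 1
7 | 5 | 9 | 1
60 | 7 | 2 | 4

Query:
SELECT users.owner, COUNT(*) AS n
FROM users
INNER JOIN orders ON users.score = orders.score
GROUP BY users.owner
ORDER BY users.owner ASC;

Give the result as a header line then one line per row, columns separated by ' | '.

== RESULT ==
users.owner | n
alice | 1
bob | 6

Derivation:
After JOIN orders (7 rows):
users.score | users.kind | users.owner | orders.qty | orders.yr | orders.score | orders.rank
2 | green | bob | 5 | 1 | 2 | 30
2 | green | bob | 30 | 50 | 2 | 80
2 | green | bob | 60 | 7 | 2 | 4
9 | green | alice | 7 | 5 | 9 | 1
2 | red | bob | 5 | 1 | 2 | 30
2 | red | bob | 30 | 50 | 2 | 80
2 | red | bob | 60 | 7 | 2 | 4
After GROUP BY (2 rows):
users.owner | n
bob | 6
alice | 1
After ORDER BY (2 rows):
users.owner | n
alice | 1
bob | 6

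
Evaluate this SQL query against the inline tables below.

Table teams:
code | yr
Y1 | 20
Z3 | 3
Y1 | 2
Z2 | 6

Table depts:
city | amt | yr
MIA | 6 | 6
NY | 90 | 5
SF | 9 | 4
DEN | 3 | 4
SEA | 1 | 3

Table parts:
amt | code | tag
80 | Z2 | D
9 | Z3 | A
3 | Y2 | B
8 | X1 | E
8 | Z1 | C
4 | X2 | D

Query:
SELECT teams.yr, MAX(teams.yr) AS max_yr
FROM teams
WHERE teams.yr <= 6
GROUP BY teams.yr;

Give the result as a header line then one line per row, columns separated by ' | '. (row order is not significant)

== RESULT ==
teams.yr | max_yr
3 | 3
2 | 2
6 | 6

Derivation:
After WHERE (3 rows):
teams.code | teams.yr
Z3 | 3
Y1 | 2
Z2 | 6
After GROUP BY (3 rows):
teams.yr | max_yr
3 | 3
2 | 2
6 | 6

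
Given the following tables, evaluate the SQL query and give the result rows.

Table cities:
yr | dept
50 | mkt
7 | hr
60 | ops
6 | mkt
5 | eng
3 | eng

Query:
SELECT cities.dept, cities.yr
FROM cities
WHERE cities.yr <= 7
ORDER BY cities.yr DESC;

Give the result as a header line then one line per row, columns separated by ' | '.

== RESULT ==
cities.dept | cities.yr
hr | 7
mkt | 6
eng | 5
eng | 3

Derivation:
After WHERE (4 rows):
cities.yr | cities.dept
7 | hr
6 | mkt
5 | eng
3 | eng
After SELECT (4 rows):
cities.dept | cities.yr
hr | 7
mkt | 6
eng | 5
eng | 3
After ORDER BY (4 rows):
cities.dept | cities.yr
hr | 7
mkt | 6
eng | 5
eng | 3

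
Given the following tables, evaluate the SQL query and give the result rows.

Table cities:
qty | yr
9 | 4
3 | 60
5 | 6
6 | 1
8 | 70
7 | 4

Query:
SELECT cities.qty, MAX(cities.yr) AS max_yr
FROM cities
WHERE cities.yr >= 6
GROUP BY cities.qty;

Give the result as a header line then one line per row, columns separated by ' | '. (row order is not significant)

== RESULT ==
cities.qty | max_yr
3 | 60
5 | 6
8 | 70

Derivation:
After WHERE (3 rows):
cities.qty | cities.yr
3 | 60
5 | 6
8 | 70
After GROUP BY (3 rows):
cities.qty | max_yr
3 | 60
5 | 6
8 | 70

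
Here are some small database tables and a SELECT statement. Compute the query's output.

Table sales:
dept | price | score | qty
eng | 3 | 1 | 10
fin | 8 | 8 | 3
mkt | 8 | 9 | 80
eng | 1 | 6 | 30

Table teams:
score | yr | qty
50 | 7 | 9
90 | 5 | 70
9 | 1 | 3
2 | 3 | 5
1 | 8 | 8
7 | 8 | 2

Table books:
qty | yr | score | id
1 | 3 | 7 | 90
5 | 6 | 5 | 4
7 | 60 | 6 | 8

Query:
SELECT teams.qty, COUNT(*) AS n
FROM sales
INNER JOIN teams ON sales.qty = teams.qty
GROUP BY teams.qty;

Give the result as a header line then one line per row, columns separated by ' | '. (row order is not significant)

After JOIN teams (1 rows):
sales.dept | sales.price | sales.score | sales.qty | teams.score | teams.yr | teams.qty
fin | 8 | 8 | 3 | 9 | 1 | 3
After GROUP BY (1 rows):
teams.qty | n
3 | 1

== RESULT ==
teams.qty | n
3 | 1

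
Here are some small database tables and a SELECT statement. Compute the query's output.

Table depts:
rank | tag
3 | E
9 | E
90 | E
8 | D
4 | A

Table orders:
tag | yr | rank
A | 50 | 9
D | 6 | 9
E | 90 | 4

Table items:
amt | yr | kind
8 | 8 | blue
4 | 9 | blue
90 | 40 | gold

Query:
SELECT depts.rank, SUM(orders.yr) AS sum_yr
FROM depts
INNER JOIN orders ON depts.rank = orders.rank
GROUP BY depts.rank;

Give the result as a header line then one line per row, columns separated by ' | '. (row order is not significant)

After JOIN orders (3 rows):
depts.rank | depts.tag | orders.tag | orders.yr | orders.rank
9 | E | A | 50 | 9
9 | E | D | 6 | 9
4 | A | E | 90 | 4
After GROUP BY (2 rows):
depts.rank | sum_yr
9 | 56
4 | 90

== RESULT ==
depts.rank | sum_yr
9 | 56
4 | 90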